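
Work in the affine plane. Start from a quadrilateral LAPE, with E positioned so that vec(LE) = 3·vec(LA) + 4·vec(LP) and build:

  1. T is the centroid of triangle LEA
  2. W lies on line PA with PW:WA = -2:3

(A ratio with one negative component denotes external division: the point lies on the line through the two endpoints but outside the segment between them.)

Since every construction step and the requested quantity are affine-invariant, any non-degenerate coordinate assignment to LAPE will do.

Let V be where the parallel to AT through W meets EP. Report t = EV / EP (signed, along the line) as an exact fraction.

Choose coordinates L = (0, 0), A = (1, 0), P = (0, 1), E = (3, 4).
1. T is the centroid of triangle LEA ⇒ T = (4/3, 4/3)
2. W lies on line PA with PW:WA = -2:3 ⇒ W = (-2, 3)
through W parallel to AT: direction (1/3, 4/3); meets EP at V = (-10/3, -7/3)
V = E + t·(P−E) with t = 19/9

t = 19/9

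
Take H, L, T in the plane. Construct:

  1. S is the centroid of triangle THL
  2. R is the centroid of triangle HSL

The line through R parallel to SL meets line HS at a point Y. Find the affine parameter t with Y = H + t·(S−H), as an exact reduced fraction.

t = 2/3

Work in coordinates with H = (0, 0), L = (1, 0), T = (0, 1).
1. S is the centroid of triangle THL ⇒ S = (1/3, 1/3)
2. R is the centroid of triangle HSL ⇒ R = (4/9, 1/9)
through R parallel to SL: direction (2/3, -1/3); meets HS at Y = (2/9, 2/9)
Y = H + t·(S−H) with t = 2/3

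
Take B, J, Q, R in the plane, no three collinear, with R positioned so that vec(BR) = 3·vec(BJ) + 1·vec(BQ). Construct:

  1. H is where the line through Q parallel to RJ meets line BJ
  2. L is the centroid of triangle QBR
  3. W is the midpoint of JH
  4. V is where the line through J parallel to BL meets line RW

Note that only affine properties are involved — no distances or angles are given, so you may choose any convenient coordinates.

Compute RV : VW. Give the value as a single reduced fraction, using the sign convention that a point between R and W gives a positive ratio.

Set B = (0, 0), J = (1, 0), Q = (0, 1), R = (3, 1); any affine frame gives the same invariant.
1. H is where the line through Q parallel to RJ meets line BJ ⇒ H = (-2, 0)
2. L is the centroid of triangle QBR ⇒ L = (1, 2/3)
3. W is the midpoint of JH ⇒ W = (-1/2, 0)
4. V is where the line through J parallel to BL meets line RW ⇒ V = (17/8, 3/4)
V = R + t·(W−R) with t = 1/4, so RV:VW = t:(1−t) = 1/4:3/4

RV:VW = 1/3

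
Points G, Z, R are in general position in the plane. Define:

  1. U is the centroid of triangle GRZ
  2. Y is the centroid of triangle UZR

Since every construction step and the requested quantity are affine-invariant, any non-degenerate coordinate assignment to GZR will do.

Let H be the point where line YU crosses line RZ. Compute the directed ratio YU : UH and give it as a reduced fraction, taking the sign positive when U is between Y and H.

Choose coordinates G = (0, 0), Z = (1, 0), R = (0, 1).
1. U is the centroid of triangle GRZ ⇒ U = (1/3, 1/3)
2. Y is the centroid of triangle UZR ⇒ Y = (4/9, 4/9)
line YU meets RZ at H = (1/2, 1/2)
U = Y + t·(H−Y) with t = -2, so YU:UH = -2:3

YU:UH = -2/3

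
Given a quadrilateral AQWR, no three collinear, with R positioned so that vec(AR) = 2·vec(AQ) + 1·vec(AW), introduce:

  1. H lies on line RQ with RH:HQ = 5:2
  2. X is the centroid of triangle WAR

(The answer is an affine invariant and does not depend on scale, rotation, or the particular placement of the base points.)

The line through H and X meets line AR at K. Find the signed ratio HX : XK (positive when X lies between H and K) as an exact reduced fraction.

Set A = (0, 0), Q = (1, 0), W = (0, 1), R = (2, 1); any affine frame gives the same invariant.
1. H lies on line RQ with RH:HQ = 5:2 ⇒ H = (9/7, 2/7)
2. X is the centroid of triangle WAR ⇒ X = (2/3, 2/3)
line HX meets AR at K = (28/29, 14/29)
X = H + t·(K−H) with t = 29/15, so HX:XK = 29/15:-14/15

HX:XK = -29/14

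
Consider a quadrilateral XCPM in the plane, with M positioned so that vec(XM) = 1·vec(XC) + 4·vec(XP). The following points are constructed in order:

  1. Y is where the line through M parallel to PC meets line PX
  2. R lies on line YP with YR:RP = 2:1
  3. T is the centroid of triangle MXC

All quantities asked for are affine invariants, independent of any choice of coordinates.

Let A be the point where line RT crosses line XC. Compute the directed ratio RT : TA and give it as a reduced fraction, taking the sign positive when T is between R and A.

Assign X = (0, 0), C = (1, 0), P = (0, 1), M = (1, 4) — the answer is frame-independent, so this choice is without loss of generality.
1. Y is where the line through M parallel to PC meets line PX ⇒ Y = (0, 5)
2. R lies on line YP with YR:RP = 2:1 ⇒ R = (0, 7/3)
3. T is the centroid of triangle MXC ⇒ T = (2/3, 4/3)
line RT meets XC at A = (14/9, 0)
T = R + t·(A−R) with t = 3/7, so RT:TA = 3/7:4/7

RT:TA = 3/4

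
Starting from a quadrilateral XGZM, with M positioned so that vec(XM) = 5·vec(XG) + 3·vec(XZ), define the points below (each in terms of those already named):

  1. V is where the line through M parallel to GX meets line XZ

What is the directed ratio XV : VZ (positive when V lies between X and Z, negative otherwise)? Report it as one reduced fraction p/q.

Assign X = (0, 0), G = (1, 0), Z = (0, 1), M = (5, 3) — the answer is frame-independent, so this choice is without loss of generality.
1. V is where the line through M parallel to GX meets line XZ ⇒ V = (0, 3)
V = X + t·(Z−X) with t = 3, so XV:VZ = t:(1−t) = 3:-2

XV:VZ = -3/2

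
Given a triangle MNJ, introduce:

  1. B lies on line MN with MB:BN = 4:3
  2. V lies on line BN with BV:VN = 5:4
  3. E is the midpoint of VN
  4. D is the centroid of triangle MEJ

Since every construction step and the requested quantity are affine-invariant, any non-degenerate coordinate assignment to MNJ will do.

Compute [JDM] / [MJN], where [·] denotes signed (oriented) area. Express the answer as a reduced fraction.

Set M = (0, 0), N = (1, 0), J = (0, 1); any affine frame gives the same invariant.
1. B lies on line MN with MB:BN = 4:3 ⇒ B = (4/7, 0)
2. V lies on line BN with BV:VN = 5:4 ⇒ V = (17/21, 0)
3. E is the midpoint of VN ⇒ E = (19/21, 0)
4. D is the centroid of triangle MEJ ⇒ D = (19/63, 1/3)
2·[JDM] = -19/63, 2·[MJN] = -1
[JDM]:[MJN] = -19/63:-1 = 19/63

[JDM]:[MJN] = 19/63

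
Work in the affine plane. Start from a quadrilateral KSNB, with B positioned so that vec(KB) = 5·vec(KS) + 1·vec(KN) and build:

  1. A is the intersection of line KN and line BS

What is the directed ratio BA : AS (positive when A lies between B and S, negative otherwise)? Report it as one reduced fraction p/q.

Work in coordinates with K = (0, 0), S = (1, 0), N = (0, 1), B = (5, 1).
1. A is the intersection of line KN and line BS ⇒ A = (0, -1/4)
A = B + t·(S−B) with t = 5/4, so BA:AS = t:(1−t) = 5/4:-1/4

BA:AS = -5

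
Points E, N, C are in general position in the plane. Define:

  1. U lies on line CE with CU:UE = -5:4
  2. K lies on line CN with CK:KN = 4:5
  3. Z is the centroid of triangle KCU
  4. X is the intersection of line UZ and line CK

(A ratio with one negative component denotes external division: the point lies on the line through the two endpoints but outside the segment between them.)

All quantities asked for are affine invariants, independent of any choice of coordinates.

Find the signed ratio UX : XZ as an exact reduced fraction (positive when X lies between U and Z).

Assign E = (0, 0), N = (1, 0), C = (0, 1) — the answer is frame-independent, so this choice is without loss of generality.
1. U lies on line CE with CU:UE = -5:4 ⇒ U = (0, -4)
2. K lies on line CN with CK:KN = 4:5 ⇒ K = (4/9, 5/9)
3. Z is the centroid of triangle KCU ⇒ Z = (4/27, -22/27)
4. X is the intersection of line UZ and line CK ⇒ X = (2/9, 7/9)
X = U + t·(Z−U) with t = 3/2, so UX:XZ = t:(1−t) = 3/2:-1/2

UX:XZ = -3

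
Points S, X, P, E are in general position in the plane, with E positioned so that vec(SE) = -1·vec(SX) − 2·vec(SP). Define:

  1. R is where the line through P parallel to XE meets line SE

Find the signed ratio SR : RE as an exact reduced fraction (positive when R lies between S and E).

SR:RE = -1/2

Choose coordinates S = (0, 0), X = (1, 0), P = (0, 1), E = (-1, -2).
1. R is where the line through P parallel to XE meets line SE ⇒ R = (1, 2)
R = S + t·(E−S) with t = -1, so SR:RE = t:(1−t) = -1:2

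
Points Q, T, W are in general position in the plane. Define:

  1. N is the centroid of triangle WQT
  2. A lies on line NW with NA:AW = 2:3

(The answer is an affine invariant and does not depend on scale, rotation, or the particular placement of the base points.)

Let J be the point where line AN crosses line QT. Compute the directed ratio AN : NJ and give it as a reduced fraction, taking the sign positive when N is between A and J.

AN:NJ = 4/5

Work in coordinates with Q = (0, 0), T = (1, 0), W = (0, 1).
1. N is the centroid of triangle WQT ⇒ N = (1/3, 1/3)
2. A lies on line NW with NA:AW = 2:3 ⇒ A = (1/5, 3/5)
line AN meets QT at J = (1/2, 0)
N = A + t·(J−A) with t = 4/9, so AN:NJ = 4/9:5/9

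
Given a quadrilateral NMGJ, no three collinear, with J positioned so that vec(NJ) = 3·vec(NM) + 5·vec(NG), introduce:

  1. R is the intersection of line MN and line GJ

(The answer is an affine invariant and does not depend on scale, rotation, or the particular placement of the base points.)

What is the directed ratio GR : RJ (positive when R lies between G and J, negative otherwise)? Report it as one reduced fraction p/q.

GR:RJ = -1/5

Set N = (0, 0), M = (1, 0), G = (0, 1), J = (3, 5); any affine frame gives the same invariant.
1. R is the intersection of line MN and line GJ ⇒ R = (-3/4, 0)
R = G + t·(J−G) with t = -1/4, so GR:RJ = t:(1−t) = -1/4:5/4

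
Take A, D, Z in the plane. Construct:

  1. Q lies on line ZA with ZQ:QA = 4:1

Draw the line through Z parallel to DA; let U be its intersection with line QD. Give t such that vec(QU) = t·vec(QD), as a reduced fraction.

Choose coordinates A = (0, 0), D = (1, 0), Z = (0, 1).
1. Q lies on line ZA with ZQ:QA = 4:1 ⇒ Q = (0, 1/5)
through Z parallel to DA: direction (-1, 0); meets QD at U = (-4, 1)
U = Q + t·(D−Q) with t = -4

t = -4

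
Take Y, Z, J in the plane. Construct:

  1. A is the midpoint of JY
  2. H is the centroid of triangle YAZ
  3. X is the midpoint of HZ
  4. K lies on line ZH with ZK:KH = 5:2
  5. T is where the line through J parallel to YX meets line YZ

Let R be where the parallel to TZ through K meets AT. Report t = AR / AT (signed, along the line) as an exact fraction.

t = 16/21

Assign Y = (0, 0), Z = (1, 0), J = (0, 1) — the answer is frame-independent, so this choice is without loss of generality.
1. A is the midpoint of JY ⇒ A = (0, 1/2)
2. H is the centroid of triangle YAZ ⇒ H = (1/3, 1/6)
3. X is the midpoint of HZ ⇒ X = (2/3, 1/12)
4. K lies on line ZH with ZK:KH = 5:2 ⇒ K = (11/21, 5/42)
5. T is where the line through J parallel to YX meets line YZ ⇒ T = (-8, 0)
through K parallel to TZ: direction (9, 0); meets AT at R = (-128/21, 5/42)
R = A + t·(T−A) with t = 16/21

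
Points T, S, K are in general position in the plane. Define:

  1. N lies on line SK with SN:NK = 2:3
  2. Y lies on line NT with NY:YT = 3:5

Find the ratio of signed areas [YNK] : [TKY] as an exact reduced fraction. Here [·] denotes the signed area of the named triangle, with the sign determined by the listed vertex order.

Assign T = (0, 0), S = (1, 0), K = (0, 1) — the answer is frame-independent, so this choice is without loss of generality.
1. N lies on line SK with SN:NK = 2:3 ⇒ N = (3/5, 2/5)
2. Y lies on line NT with NY:YT = 3:5 ⇒ Y = (3/8, 1/4)
2·[YNK] = 9/40, 2·[TKY] = -3/8
[YNK]:[TKY] = 9/40:-3/8 = -3/5

[YNK]:[TKY] = -3/5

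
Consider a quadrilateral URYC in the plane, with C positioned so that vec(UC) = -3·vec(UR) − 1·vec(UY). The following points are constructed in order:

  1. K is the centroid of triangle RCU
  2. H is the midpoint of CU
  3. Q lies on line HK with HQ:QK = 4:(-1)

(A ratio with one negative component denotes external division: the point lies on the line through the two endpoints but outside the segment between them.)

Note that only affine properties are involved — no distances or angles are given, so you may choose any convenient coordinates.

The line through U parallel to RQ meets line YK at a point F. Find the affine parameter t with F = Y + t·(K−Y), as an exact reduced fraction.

Work in coordinates with U = (0, 0), R = (1, 0), Y = (0, 1), C = (-3, -1).
1. K is the centroid of triangle RCU ⇒ K = (-2/3, -1/3)
2. H is the midpoint of CU ⇒ H = (-3/2, -1/2)
3. Q lies on line HK with HQ:QK = 4:(-1) ⇒ Q = (-7/18, -5/18)
through U parallel to RQ: direction (-25/18, -5/18); meets YK at F = (-5/9, -1/9)
F = Y + t·(K−Y) with t = 5/6

t = 5/6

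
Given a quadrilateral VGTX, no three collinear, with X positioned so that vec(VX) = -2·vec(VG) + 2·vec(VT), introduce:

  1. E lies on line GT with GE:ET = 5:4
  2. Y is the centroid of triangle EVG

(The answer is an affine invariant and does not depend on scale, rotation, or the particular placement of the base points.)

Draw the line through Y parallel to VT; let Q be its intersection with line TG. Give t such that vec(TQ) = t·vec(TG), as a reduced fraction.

Assign V = (0, 0), G = (1, 0), T = (0, 1), X = (-2, 2) — the answer is frame-independent, so this choice is without loss of generality.
1. E lies on line GT with GE:ET = 5:4 ⇒ E = (4/9, 5/9)
2. Y is the centroid of triangle EVG ⇒ Y = (13/27, 5/27)
through Y parallel to VT: direction (0, 1); meets TG at Q = (13/27, 14/27)
Q = T + t·(G−T) with t = 13/27

t = 13/27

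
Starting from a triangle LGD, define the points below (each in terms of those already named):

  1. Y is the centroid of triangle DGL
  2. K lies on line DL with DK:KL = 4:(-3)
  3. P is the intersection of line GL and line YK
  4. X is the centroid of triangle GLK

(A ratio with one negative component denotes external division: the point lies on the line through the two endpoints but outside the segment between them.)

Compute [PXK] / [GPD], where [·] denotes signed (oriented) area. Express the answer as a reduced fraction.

Work in coordinates with L = (0, 0), G = (1, 0), D = (0, 1).
1. Y is the centroid of triangle DGL ⇒ Y = (1/3, 1/3)
2. K lies on line DL with DK:KL = 4:(-3) ⇒ K = (0, -3)
3. P is the intersection of line GL and line YK ⇒ P = (3/10, 0)
4. X is the centroid of triangle GLK ⇒ X = (1/3, -1)
2·[PXK] = -2/5, 2·[GPD] = -7/10
[PXK]:[GPD] = -2/5:-7/10 = 4/7

[PXK]:[GPD] = 4/7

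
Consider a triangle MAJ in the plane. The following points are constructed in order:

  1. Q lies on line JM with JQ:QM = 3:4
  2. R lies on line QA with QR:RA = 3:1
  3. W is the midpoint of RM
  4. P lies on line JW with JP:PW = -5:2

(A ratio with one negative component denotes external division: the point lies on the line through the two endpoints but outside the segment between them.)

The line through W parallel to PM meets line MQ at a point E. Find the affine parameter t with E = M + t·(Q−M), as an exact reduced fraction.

t = 7/10

Assign M = (0, 0), A = (1, 0), J = (0, 1) — the answer is frame-independent, so this choice is without loss of generality.
1. Q lies on line JM with JQ:QM = 3:4 ⇒ Q = (0, 4/7)
2. R lies on line QA with QR:RA = 3:1 ⇒ R = (3/4, 1/7)
3. W is the midpoint of RM ⇒ W = (3/8, 1/14)
4. P lies on line JW with JP:PW = -5:2 ⇒ P = (5/8, -23/42)
through W parallel to PM: direction (-5/8, 23/42); meets MQ at E = (0, 2/5)
E = M + t·(Q−M) with t = 7/10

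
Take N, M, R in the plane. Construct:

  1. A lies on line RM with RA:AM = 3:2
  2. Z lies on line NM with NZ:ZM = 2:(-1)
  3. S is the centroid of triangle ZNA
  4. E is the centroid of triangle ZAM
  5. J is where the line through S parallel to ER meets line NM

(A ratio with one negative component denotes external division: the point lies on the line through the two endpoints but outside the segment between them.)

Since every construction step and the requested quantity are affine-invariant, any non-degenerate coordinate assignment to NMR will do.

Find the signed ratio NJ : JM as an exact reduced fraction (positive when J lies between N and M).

Choose coordinates N = (0, 0), M = (1, 0), R = (0, 1).
1. A lies on line RM with RA:AM = 3:2 ⇒ A = (3/5, 2/5)
2. Z lies on line NM with NZ:ZM = 2:(-1) ⇒ Z = (2, 0)
3. S is the centroid of triangle ZNA ⇒ S = (13/15, 2/15)
4. E is the centroid of triangle ZAM ⇒ E = (6/5, 2/15)
5. J is where the line through S parallel to ER meets line NM ⇒ J = (41/39, 0)
J = N + t·(M−N) with t = 41/39, so NJ:JM = t:(1−t) = 41/39:-2/39

NJ:JM = -41/2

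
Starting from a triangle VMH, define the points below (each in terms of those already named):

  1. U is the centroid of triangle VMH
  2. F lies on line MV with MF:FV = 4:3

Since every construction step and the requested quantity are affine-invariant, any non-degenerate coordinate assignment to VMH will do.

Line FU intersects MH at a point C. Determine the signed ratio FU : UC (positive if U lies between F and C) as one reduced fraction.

Set V = (0, 0), M = (1, 0), H = (0, 1); any affine frame gives the same invariant.
1. U is the centroid of triangle VMH ⇒ U = (1/3, 1/3)
2. F lies on line MV with MF:FV = 4:3 ⇒ F = (3/7, 0)
line FU meets MH at C = (1/5, 4/5)
U = F + t·(C−F) with t = 5/12, so FU:UC = 5/12:7/12

FU:UC = 5/7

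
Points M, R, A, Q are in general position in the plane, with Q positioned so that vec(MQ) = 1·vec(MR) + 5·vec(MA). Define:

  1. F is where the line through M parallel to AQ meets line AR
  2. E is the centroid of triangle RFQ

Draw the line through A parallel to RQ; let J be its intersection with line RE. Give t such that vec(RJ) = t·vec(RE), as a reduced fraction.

t = 15/4

Choose coordinates M = (0, 0), R = (1, 0), A = (0, 1), Q = (1, 5).
1. F is where the line through M parallel to AQ meets line AR ⇒ F = (1/5, 4/5)
2. E is the centroid of triangle RFQ ⇒ E = (11/15, 29/15)
through A parallel to RQ: direction (0, 5); meets RE at J = (0, 29/4)
J = R + t·(E−R) with t = 15/4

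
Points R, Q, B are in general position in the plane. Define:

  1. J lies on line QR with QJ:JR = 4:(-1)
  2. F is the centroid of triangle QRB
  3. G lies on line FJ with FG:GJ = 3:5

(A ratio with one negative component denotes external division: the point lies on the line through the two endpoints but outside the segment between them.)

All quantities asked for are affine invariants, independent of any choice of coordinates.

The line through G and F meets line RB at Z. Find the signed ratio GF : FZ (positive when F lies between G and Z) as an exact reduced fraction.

Choose coordinates R = (0, 0), Q = (1, 0), B = (0, 1).
1. J lies on line QR with QJ:JR = 4:(-1) ⇒ J = (-1/3, 0)
2. F is the centroid of triangle QRB ⇒ F = (1/3, 1/3)
3. G lies on line FJ with FG:GJ = 3:5 ⇒ G = (1/12, 5/24)
line GF meets RB at Z = (0, 1/6)
F = G + t·(Z−G) with t = -3, so GF:FZ = -3:4

GF:FZ = -3/4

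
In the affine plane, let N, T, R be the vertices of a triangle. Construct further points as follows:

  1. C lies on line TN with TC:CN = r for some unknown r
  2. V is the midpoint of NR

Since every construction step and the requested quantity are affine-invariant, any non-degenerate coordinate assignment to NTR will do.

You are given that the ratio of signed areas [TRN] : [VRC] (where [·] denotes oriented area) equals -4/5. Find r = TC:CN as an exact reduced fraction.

r = -3/5

Choose coordinates N = (0, 0), T = (1, 0), R = (0, 1).
1. With TC:CN = r, write λ = r/(r+1) so C = T + λ·(N−T); C is affine-linear in λ
2. V is the midpoint of NR ⇒ V = (0, 1/2)
Every point depending on C is an affine combination of C and λ-independent points, so each such coordinate is linear in λ; the λ² term in each signed area is a multiple of (N−T)×(N−T) = 0, so 2·[TRN] and 2·[VRC] are each linear in λ. Evaluating at λ=0 and λ=1:
  2·[TRN] = 1,   2·[VRC] = 1/2·λ − 1/2
So [TRN]:[VRC] = (1) / (1/2·λ − 1/2). Setting this equal to -4/5:
  1 = -4/5·(1/2·λ − 1/2)  ⇒  λ = -3/2
Then r = λ/(1−λ) = (-3/2)/(5/2) = -3/5. Check: with r = -3/5, C = (5/2, 0) and [TRN]:[VRC] = -4/5 as required.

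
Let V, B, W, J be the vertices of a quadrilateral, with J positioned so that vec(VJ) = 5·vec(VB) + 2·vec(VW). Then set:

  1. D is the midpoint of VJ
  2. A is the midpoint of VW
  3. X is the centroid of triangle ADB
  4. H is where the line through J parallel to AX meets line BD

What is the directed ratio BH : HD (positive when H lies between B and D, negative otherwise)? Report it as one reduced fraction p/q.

BH:HD = -2

Work in coordinates with V = (0, 0), B = (1, 0), W = (0, 1), J = (5, 2).
1. D is the midpoint of VJ ⇒ D = (5/2, 1)
2. A is the midpoint of VW ⇒ A = (0, 1/2)
3. X is the centroid of triangle ADB ⇒ X = (7/6, 1/2)
4. H is where the line through J parallel to AX meets line BD ⇒ H = (4, 2)
H = B + t·(D−B) with t = 2, so BH:HD = t:(1−t) = 2:-1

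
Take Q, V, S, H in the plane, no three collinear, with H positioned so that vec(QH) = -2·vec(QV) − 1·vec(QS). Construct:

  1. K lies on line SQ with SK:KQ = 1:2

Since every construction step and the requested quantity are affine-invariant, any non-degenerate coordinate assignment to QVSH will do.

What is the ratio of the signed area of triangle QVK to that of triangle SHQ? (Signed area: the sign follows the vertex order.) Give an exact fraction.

[QVK]:[SHQ] = 1/3

Set Q = (0, 0), V = (1, 0), S = (0, 1), H = (-2, -1); any affine frame gives the same invariant.
1. K lies on line SQ with SK:KQ = 1:2 ⇒ K = (0, 2/3)
2·[QVK] = 2/3, 2·[SHQ] = 2
[QVK]:[SHQ] = 2/3:2 = 1/3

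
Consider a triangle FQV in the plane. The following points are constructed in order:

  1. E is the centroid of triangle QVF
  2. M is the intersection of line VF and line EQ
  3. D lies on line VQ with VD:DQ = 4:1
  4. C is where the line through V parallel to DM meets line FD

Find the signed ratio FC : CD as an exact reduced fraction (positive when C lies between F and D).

Choose coordinates F = (0, 0), Q = (1, 0), V = (0, 1).
1. E is the centroid of triangle QVF ⇒ E = (1/3, 1/3)
2. M is the intersection of line VF and line EQ ⇒ M = (0, 1/2)
3. D lies on line VQ with VD:DQ = 4:1 ⇒ D = (4/5, 1/5)
4. C is where the line through V parallel to DM meets line FD ⇒ C = (8/5, 2/5)
C = F + t·(D−F) with t = 2, so FC:CD = t:(1−t) = 2:-1

FC:CD = -2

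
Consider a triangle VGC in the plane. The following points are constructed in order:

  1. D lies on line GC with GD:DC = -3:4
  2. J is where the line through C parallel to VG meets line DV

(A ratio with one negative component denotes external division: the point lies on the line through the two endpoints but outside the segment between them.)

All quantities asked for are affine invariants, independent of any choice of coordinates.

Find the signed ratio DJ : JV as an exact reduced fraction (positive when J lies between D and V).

DJ:JV = -4

Set V = (0, 0), G = (1, 0), C = (0, 1); any affine frame gives the same invariant.
1. D lies on line GC with GD:DC = -3:4 ⇒ D = (4, -3)
2. J is where the line through C parallel to VG meets line DV ⇒ J = (-4/3, 1)
J = D + t·(V−D) with t = 4/3, so DJ:JV = t:(1−t) = 4/3:-1/3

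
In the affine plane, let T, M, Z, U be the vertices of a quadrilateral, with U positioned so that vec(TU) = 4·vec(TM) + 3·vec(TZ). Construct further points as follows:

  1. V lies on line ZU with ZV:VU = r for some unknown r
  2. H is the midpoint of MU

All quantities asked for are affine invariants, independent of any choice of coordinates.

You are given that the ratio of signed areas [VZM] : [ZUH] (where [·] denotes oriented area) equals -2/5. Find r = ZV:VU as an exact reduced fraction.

r = 1/4

Set T = (0, 0), M = (1, 0), Z = (0, 1), U = (4, 3); any affine frame gives the same invariant.
1. With ZV:VU = r, write λ = r/(r+1) so V = Z + λ·(U−Z); V is affine-linear in λ
2. H is the midpoint of MU ⇒ H = (5/2, 3/2)
Every point depending on V is an affine combination of V and λ-independent points, so each such coordinate is linear in λ; the λ² term in each signed area is a multiple of (U−Z)×(U−Z) = 0, so 2·[VZM] and 2·[ZUH] are each linear in λ. Evaluating at λ=0 and λ=1:
  2·[VZM] = 6·λ,   2·[ZUH] = -3
So [VZM]:[ZUH] = (6·λ) / (-3). Setting this equal to -2/5:
  6·λ = -2/5·(-3)  ⇒  λ = 1/5
Then r = λ/(1−λ) = (1/5)/(4/5) = 1/4. Check: with r = 1/4, V = (4/5, 7/5) and [VZM]:[ZUH] = -2/5 as required.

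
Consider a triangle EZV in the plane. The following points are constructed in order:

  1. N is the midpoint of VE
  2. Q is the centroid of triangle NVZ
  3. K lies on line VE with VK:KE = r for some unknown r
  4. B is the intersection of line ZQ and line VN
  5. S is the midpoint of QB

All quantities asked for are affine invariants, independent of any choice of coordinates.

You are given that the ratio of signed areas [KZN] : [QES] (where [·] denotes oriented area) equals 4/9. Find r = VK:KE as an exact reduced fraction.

r = 4/5

Assign E = (0, 0), Z = (1, 0), V = (0, 1) — the answer is frame-independent, so this choice is without loss of generality.
1. N is the midpoint of VE ⇒ N = (0, 1/2)
2. Q is the centroid of triangle NVZ ⇒ Q = (1/3, 1/2)
3. With VK:KE = r, write λ = r/(r+1) so K = V + λ·(E−V); K is affine-linear in λ
4. B is the intersection of line ZQ and line VN ⇒ B = (0, 3/4)
5. S is the midpoint of QB ⇒ S = (1/6, 5/8)
Every point depending on K is an affine combination of K and λ-independent points, so each such coordinate is linear in λ; the λ² term in each signed area is a multiple of (E−V)×(E−V) = 0, so 2·[KZN] and 2·[QES] are each linear in λ. Evaluating at λ=0 and λ=1:
  2·[KZN] = λ − 1/2,   2·[QES] = -1/8
So [KZN]:[QES] = (λ − 1/2) / (-1/8). Setting this equal to 4/9:
  λ − 1/2 = 4/9·(-1/8)  ⇒  λ = 4/9
Then r = λ/(1−λ) = (4/9)/(5/9) = 4/5. Check: with r = 4/5, K = (0, 5/9) and [KZN]:[QES] = 4/9 as required.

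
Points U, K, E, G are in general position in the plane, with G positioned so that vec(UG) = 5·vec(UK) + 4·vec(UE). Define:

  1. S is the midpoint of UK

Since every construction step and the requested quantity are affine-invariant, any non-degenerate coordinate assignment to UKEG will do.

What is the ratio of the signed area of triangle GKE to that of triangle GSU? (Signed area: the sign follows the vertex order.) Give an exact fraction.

Choose coordinates U = (0, 0), K = (1, 0), E = (0, 1), G = (5, 4).
1. S is the midpoint of UK ⇒ S = (1/2, 0)
2·[GKE] = -8, 2·[GSU] = -2
[GKE]:[GSU] = -8:-2 = 4

[GKE]:[GSU] = 4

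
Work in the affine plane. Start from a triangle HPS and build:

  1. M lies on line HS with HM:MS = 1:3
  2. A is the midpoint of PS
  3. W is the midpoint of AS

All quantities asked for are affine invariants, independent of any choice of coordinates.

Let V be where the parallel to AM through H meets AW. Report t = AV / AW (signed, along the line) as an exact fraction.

Choose coordinates H = (0, 0), P = (1, 0), S = (0, 1).
1. M lies on line HS with HM:MS = 1:3 ⇒ M = (0, 1/4)
2. A is the midpoint of PS ⇒ A = (1/2, 1/2)
3. W is the midpoint of AS ⇒ W = (1/4, 3/4)
through H parallel to AM: direction (-1/2, -1/4); meets AW at V = (2/3, 1/3)
V = A + t·(W−A) with t = -2/3

t = -2/3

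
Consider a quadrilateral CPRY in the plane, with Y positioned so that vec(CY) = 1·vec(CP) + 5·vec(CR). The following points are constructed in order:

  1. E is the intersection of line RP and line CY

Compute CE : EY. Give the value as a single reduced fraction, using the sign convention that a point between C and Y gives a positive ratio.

CE:EY = 1/5

Choose coordinates C = (0, 0), P = (1, 0), R = (0, 1), Y = (1, 5).
1. E is the intersection of line RP and line CY ⇒ E = (1/6, 5/6)
E = C + t·(Y−C) with t = 1/6, so CE:EY = t:(1−t) = 1/6:5/6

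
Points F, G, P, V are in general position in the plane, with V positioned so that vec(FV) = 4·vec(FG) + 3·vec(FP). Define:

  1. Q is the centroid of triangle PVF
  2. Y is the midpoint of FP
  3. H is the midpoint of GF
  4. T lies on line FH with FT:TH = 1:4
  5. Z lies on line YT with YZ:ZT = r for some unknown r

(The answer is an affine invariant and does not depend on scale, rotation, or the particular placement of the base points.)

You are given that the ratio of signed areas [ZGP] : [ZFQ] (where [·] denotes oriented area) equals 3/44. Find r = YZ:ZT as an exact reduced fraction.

Choose coordinates F = (0, 0), G = (1, 0), P = (0, 1), V = (4, 3).
1. Q is the centroid of triangle PVF ⇒ Q = (4/3, 4/3)
2. Y is the midpoint of FP ⇒ Y = (0, 1/2)
3. H is the midpoint of GF ⇒ H = (1/2, 0)
4. T lies on line FH with FT:TH = 1:4 ⇒ T = (1/10, 0)
5. With YZ:ZT = r, write λ = r/(r+1) so Z = Y + λ·(T−Y); Z is affine-linear in λ
Every point depending on Z is an affine combination of Z and λ-independent points, so each such coordinate is linear in λ; the λ² term in each signed area is a multiple of (T−Y)×(T−Y) = 0, so 2·[ZGP] and 2·[ZFQ] are each linear in λ. Evaluating at λ=0 and λ=1:
  2·[ZGP] = 2/5·λ + 1/2,   2·[ZFQ] = -4/5·λ + 2/3
So [ZGP]:[ZFQ] = (2/5·λ + 1/2) / (-4/5·λ + 2/3). Setting this equal to 3/44:
  2/5·λ + 1/2 = 3/44·(-4/5·λ + 2/3)  ⇒  λ = -1
Then r = λ/(1−λ) = (-1)/(2) = -1/2. Check: with r = -1/2, Z = (-1/10, 1) and [ZGP]:[ZFQ] = 3/44 as required.

r = -1/2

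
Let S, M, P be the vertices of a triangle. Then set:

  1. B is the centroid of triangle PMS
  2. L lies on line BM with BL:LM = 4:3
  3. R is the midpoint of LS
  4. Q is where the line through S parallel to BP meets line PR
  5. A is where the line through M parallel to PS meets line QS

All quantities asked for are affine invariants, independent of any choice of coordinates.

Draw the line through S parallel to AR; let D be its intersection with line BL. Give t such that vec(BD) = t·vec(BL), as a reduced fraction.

t = -19/14

Assign S = (0, 0), M = (1, 0), P = (0, 1) — the answer is frame-independent, so this choice is without loss of generality.
1. B is the centroid of triangle PMS ⇒ B = (1/3, 1/3)
2. L lies on line BM with BL:LM = 4:3 ⇒ L = (5/7, 1/7)
3. R is the midpoint of LS ⇒ R = (5/14, 1/14)
4. Q is where the line through S parallel to BP meets line PR ⇒ Q = (5/3, -10/3)
5. A is where the line through M parallel to PS meets line QS ⇒ A = (1, -2)
through S parallel to AR: direction (-9/14, 29/14); meets BL at D = (-9/49, 29/49)
D = B + t·(L−B) with t = -19/14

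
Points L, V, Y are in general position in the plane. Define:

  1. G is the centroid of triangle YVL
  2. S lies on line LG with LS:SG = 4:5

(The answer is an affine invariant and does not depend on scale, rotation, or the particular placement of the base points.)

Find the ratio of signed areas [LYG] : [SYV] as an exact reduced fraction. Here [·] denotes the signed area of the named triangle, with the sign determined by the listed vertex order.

Set L = (0, 0), V = (1, 0), Y = (0, 1); any affine frame gives the same invariant.
1. G is the centroid of triangle YVL ⇒ G = (1/3, 1/3)
2. S lies on line LG with LS:SG = 4:5 ⇒ S = (4/27, 4/27)
2·[LYG] = -1/3, 2·[SYV] = -19/27
[LYG]:[SYV] = -1/3:-19/27 = 9/19

[LYG]:[SYV] = 9/19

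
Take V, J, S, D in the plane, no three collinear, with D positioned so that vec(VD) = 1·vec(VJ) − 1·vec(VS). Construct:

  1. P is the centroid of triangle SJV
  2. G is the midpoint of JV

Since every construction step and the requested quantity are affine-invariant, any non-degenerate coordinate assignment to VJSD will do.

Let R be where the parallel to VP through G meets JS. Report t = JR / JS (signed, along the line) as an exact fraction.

t = 1/4

Work in coordinates with V = (0, 0), J = (1, 0), S = (0, 1), D = (1, -1).
1. P is the centroid of triangle SJV ⇒ P = (1/3, 1/3)
2. G is the midpoint of JV ⇒ G = (1/2, 0)
through G parallel to VP: direction (1/3, 1/3); meets JS at R = (3/4, 1/4)
R = J + t·(S−J) with t = 1/4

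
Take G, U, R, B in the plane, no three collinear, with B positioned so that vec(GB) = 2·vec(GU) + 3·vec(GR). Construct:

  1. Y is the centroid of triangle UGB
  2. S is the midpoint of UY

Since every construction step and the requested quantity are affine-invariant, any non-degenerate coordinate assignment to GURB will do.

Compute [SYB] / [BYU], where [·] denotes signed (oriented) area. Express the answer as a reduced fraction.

[SYB]:[BYU] = -1/2

Choose coordinates G = (0, 0), U = (1, 0), R = (0, 1), B = (2, 3).
1. Y is the centroid of triangle UGB ⇒ Y = (1, 1)
2. S is the midpoint of UY ⇒ S = (1, 1/2)
2·[SYB] = -1/2, 2·[BYU] = 1
[SYB]:[BYU] = -1/2:1 = -1/2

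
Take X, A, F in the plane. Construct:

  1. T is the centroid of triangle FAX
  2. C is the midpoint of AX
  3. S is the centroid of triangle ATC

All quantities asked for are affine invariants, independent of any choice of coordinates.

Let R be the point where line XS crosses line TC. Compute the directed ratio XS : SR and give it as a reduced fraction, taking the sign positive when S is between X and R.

Set X = (0, 0), A = (1, 0), F = (0, 1); any affine frame gives the same invariant.
1. T is the centroid of triangle FAX ⇒ T = (1/3, 1/3)
2. C is the midpoint of AX ⇒ C = (1/2, 0)
3. S is the centroid of triangle ATC ⇒ S = (11/18, 1/9)
line XS meets TC at R = (11/24, 1/12)
S = X + t·(R−X) with t = 4/3, so XS:SR = 4/3:-1/3

XS:SR = -4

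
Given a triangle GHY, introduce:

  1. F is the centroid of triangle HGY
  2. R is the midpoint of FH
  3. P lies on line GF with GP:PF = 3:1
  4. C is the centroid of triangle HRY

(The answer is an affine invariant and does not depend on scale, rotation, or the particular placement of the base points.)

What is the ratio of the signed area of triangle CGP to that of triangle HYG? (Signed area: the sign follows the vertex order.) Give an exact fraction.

Set G = (0, 0), H = (1, 0), Y = (0, 1); any affine frame gives the same invariant.
1. F is the centroid of triangle HGY ⇒ F = (1/3, 1/3)
2. R is the midpoint of FH ⇒ R = (2/3, 1/6)
3. P lies on line GF with GP:PF = 3:1 ⇒ P = (1/4, 1/4)
4. C is the centroid of triangle HRY ⇒ C = (5/9, 7/18)
2·[CGP] = -1/24, 2·[HYG] = 1
[CGP]:[HYG] = -1/24:1 = -1/24

[CGP]:[HYG] = -1/24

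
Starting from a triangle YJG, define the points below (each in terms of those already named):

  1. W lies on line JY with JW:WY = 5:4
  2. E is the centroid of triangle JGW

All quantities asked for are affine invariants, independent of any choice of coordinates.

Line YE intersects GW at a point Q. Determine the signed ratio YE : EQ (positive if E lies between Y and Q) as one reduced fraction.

YE:EQ = -17/5

Choose coordinates Y = (0, 0), J = (1, 0), G = (0, 1).
1. W lies on line JY with JW:WY = 5:4 ⇒ W = (4/9, 0)
2. E is the centroid of triangle JGW ⇒ E = (13/27, 1/3)
line YE meets GW at Q = (52/153, 4/17)
E = Y + t·(Q−Y) with t = 17/12, so YE:EQ = 17/12:-5/12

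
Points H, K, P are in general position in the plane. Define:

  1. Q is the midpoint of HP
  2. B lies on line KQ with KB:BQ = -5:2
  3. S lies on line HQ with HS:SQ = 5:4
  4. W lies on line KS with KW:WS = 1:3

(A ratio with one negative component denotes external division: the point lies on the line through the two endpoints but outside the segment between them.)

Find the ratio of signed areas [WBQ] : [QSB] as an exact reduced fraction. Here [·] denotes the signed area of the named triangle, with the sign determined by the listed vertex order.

[WBQ]:[QSB] = 1/4

Work in coordinates with H = (0, 0), K = (1, 0), P = (0, 1).
1. Q is the midpoint of HP ⇒ Q = (0, 1/2)
2. B lies on line KQ with KB:BQ = -5:2 ⇒ B = (-2/3, 5/6)
3. S lies on line HQ with HS:SQ = 5:4 ⇒ S = (0, 5/18)
4. W lies on line KS with KW:WS = 1:3 ⇒ W = (3/4, 5/72)
2·[WBQ] = -1/27, 2·[QSB] = -4/27
[WBQ]:[QSB] = -1/27:-4/27 = 1/4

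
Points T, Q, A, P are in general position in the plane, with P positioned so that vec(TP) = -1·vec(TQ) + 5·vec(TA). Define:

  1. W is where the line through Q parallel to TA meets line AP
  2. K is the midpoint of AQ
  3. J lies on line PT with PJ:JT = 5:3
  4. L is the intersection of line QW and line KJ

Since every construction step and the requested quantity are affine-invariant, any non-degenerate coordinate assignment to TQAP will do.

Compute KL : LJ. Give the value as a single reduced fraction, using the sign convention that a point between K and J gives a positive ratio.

KL:LJ = -4/11

Work in coordinates with T = (0, 0), Q = (1, 0), A = (0, 1), P = (-1, 5).
1. W is where the line through Q parallel to TA meets line AP ⇒ W = (1, -3)
2. K is the midpoint of AQ ⇒ K = (1/2, 1/2)
3. J lies on line PT with PJ:JT = 5:3 ⇒ J = (-3/8, 15/8)
4. L is the intersection of line QW and line KJ ⇒ L = (1, -2/7)
L = K + t·(J−K) with t = -4/7, so KL:LJ = t:(1−t) = -4/7:11/7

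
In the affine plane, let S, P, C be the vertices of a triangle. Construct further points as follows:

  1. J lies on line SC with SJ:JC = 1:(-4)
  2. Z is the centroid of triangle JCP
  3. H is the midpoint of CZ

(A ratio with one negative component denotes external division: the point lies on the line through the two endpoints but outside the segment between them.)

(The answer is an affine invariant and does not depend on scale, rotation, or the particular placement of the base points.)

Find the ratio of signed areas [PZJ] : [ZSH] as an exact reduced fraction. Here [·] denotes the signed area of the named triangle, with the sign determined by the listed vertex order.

Assign S = (0, 0), P = (1, 0), C = (0, 1) — the answer is frame-independent, so this choice is without loss of generality.
1. J lies on line SC with SJ:JC = 1:(-4) ⇒ J = (0, -1/3)
2. Z is the centroid of triangle JCP ⇒ Z = (1/3, 2/9)
3. H is the midpoint of CZ ⇒ H = (1/6, 11/18)
2·[PZJ] = 4/9, 2·[ZSH] = -1/6
[PZJ]:[ZSH] = 4/9:-1/6 = -8/3

[PZJ]:[ZSH] = -8/3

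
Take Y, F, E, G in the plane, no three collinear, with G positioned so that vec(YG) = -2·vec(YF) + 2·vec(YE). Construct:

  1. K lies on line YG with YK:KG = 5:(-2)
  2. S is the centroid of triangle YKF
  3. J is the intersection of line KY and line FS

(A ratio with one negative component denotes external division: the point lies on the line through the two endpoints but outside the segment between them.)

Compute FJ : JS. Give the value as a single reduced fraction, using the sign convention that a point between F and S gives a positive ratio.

FJ:JS = -3

Choose coordinates Y = (0, 0), F = (1, 0), E = (0, 1), G = (-2, 2).
1. K lies on line YG with YK:KG = 5:(-2) ⇒ K = (-10/3, 10/3)
2. S is the centroid of triangle YKF ⇒ S = (-7/9, 10/9)
3. J is the intersection of line KY and line FS ⇒ J = (-5/3, 5/3)
J = F + t·(S−F) with t = 3/2, so FJ:JS = t:(1−t) = 3/2:-1/2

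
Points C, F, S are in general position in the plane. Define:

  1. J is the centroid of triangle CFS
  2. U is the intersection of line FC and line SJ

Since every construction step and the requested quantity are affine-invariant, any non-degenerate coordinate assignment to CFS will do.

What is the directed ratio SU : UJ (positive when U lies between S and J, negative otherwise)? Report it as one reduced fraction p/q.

SU:UJ = -3

Assign C = (0, 0), F = (1, 0), S = (0, 1) — the answer is frame-independent, so this choice is without loss of generality.
1. J is the centroid of triangle CFS ⇒ J = (1/3, 1/3)
2. U is the intersection of line FC and line SJ ⇒ U = (1/2, 0)
U = S + t·(J−S) with t = 3/2, so SU:UJ = t:(1−t) = 3/2:-1/2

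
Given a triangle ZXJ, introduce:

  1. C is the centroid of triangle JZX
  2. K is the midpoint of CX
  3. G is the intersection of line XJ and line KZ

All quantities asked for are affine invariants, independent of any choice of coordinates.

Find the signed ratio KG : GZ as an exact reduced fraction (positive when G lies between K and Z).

Assign Z = (0, 0), X = (1, 0), J = (0, 1) — the answer is frame-independent, so this choice is without loss of generality.
1. C is the centroid of triangle JZX ⇒ C = (1/3, 1/3)
2. K is the midpoint of CX ⇒ K = (2/3, 1/6)
3. G is the intersection of line XJ and line KZ ⇒ G = (4/5, 1/5)
G = K + t·(Z−K) with t = -1/5, so KG:GZ = t:(1−t) = -1/5:6/5

KG:GZ = -1/6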